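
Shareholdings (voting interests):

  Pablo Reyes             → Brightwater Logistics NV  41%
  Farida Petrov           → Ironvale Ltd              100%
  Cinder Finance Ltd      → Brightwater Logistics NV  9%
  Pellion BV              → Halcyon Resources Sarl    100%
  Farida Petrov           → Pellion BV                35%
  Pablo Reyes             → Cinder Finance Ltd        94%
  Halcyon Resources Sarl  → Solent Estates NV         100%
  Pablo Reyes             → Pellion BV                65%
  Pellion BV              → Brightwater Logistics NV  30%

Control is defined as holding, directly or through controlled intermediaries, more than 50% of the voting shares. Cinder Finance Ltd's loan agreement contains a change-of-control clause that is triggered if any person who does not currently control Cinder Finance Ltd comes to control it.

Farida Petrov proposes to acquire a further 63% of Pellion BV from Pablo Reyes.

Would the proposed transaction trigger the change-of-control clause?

The purchase adds only to Farida's holdings (Pablo's stake shrinks), so Farida is the only person who could newly come to control Cinder.
Farida holds 100% of Ironvale, so Farida controls Ironvale.
Neither Farida nor any entity Farida controls holds any voting interest in Cinder.
So before the transaction, Farida does not control Cinder.
After the purchase, Farida's direct stake in Pellion rises to 35% + 63% = 98%, and Pablo's stake falls to 2%.
Farida holds 98% of Pellion, so Farida controls Pellion.
Pellion holds 100% of Halcyon, so Farida controls Halcyon.
Halcyon holds 100% of Solent, so Farida controls Solent.
After the transaction, neither Farida nor any entity Farida controls holds a voting interest in Cinder, so Farida still does not control it.
No new person acquires control, so the clause is not triggered.

No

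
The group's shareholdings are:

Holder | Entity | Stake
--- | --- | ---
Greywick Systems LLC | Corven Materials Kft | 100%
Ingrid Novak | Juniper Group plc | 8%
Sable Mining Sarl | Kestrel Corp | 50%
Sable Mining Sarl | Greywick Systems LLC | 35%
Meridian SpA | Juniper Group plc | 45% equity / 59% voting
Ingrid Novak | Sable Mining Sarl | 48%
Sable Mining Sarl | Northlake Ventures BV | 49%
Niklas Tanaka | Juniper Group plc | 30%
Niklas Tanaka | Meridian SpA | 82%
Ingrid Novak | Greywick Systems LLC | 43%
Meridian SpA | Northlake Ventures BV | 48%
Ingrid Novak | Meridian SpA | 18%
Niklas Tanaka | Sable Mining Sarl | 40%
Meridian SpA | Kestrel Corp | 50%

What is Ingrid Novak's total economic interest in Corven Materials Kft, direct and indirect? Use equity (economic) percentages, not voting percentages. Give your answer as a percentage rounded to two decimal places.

Ingrid reaches Corven along 2 paths.
Via Sable → Greywick: 48% × 35% × 100% = 16.8%.
Via Greywick: 43% × 100% = 43%.
Total: 16.8% + 43% = 59.8%.
Rounded: 59.80%.

59.80%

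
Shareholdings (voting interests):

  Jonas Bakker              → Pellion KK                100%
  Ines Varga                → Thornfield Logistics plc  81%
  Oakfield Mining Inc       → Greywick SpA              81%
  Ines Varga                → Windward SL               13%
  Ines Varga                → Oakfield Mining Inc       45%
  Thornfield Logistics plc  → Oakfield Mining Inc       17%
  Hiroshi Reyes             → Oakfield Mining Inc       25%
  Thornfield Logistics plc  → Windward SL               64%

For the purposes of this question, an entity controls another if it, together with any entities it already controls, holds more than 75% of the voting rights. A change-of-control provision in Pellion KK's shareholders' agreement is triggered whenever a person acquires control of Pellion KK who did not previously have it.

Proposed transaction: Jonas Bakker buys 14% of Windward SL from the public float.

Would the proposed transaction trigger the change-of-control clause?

The purchase changes only Jonas's holdings, so Jonas is the only person who could newly come to control Pellion.
Jonas holds 100% of Pellion, so Jonas controls Pellion.
So Jonas already controls Pellion before the transaction.
After the purchase, Jonas holds 14% of Windward directly.
Jonas controlled Pellion already, so this is not a new person acquiring control; every other person's position is unchanged or reduced.
No new person acquires control, so the clause is not triggered.

No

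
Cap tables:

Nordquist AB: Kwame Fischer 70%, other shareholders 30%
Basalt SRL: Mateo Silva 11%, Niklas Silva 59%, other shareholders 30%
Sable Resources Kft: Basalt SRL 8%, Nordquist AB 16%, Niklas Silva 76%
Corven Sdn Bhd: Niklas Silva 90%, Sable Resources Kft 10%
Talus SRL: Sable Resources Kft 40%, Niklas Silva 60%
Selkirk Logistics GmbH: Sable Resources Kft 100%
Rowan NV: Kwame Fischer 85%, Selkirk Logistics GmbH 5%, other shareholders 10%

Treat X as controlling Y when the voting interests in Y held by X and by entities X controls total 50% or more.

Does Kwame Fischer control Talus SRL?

No

Kwame holds 70% of Nordquist, so Kwame controls Nordquist.
Kwame holds 85% of Rowan, so Kwame controls Rowan.
Neither Kwame nor any entity Kwame controls holds any voting interest in Talus.
So Kwame does not control Talus.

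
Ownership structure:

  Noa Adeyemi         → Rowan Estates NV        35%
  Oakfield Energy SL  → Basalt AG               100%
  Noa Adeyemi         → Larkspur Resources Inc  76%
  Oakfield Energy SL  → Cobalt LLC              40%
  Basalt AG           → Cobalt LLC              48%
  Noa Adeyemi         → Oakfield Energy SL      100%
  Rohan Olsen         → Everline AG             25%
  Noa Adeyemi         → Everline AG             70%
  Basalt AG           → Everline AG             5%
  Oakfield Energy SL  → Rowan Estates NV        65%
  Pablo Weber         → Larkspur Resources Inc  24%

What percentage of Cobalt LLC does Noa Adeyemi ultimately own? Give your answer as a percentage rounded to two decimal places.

88.00%

Noa reaches Cobalt along 2 paths.
Via Oakfield: 100% × 40% = 40%.
Via Oakfield → Basalt: 100% × 100% × 48% = 48%.
Total: 40% + 48% = 88%.
Rounded: 88.00%.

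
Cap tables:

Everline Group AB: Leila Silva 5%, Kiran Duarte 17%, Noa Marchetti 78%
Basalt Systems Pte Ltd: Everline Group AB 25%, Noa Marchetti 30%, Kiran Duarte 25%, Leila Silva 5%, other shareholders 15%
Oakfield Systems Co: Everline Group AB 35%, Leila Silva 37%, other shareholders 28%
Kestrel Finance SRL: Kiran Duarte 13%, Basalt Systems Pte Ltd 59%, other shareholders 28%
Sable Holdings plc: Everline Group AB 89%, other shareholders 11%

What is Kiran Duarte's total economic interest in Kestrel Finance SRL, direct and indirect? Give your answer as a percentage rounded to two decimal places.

30.26%

Kiran reaches Kestrel along 3 paths.
Direct stake: 13% = 13%.
Via Everline → Basalt: 17% × 25% × 59% = 2.5075%.
Via Basalt: 25% × 59% = 14.75%.
Total: 13% + 2.5075% + 14.75% = 30.2575%.
Rounded: 30.26%.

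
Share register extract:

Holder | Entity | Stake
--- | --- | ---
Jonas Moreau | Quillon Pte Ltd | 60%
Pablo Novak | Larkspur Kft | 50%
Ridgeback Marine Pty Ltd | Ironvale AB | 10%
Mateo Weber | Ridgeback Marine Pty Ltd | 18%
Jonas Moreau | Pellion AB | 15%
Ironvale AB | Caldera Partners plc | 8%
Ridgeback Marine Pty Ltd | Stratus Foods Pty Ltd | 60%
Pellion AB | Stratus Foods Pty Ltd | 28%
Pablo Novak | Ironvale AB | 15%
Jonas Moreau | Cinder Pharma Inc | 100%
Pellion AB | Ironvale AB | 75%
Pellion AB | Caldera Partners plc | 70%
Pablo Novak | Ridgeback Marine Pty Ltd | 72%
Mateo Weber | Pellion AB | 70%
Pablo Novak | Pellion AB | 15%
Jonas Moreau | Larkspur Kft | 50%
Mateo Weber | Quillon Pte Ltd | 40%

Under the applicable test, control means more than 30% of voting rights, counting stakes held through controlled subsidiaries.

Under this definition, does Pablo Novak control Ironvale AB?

Pablo holds 72% of Ridgeback, so Pablo controls Ridgeback.
Pablo holds 50% of Larkspur, so Pablo controls Larkspur.
Ridgeback holds 60% of Stratus, so Pablo controls Stratus.
In Ironvale, Pablo's side holds only 15% + 10% = 25%, not > 30%.
So Pablo does not control Ironvale.

No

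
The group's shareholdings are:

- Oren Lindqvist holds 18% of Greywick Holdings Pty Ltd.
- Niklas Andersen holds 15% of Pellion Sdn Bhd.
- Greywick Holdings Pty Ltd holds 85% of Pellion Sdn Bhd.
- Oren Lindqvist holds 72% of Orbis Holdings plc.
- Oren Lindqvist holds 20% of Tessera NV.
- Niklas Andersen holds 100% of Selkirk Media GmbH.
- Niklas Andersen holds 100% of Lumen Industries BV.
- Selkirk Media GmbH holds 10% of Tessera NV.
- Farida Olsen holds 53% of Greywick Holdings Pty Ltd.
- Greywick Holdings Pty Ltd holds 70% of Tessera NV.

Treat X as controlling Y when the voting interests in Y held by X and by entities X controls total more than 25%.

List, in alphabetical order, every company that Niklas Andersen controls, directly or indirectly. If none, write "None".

Niklas holds 100% of Selkirk, so Niklas controls Selkirk.
Niklas holds 100% of Lumen, so Niklas controls Lumen.
No other company's threshold is met.

Lumen Industries BV, Selkirk Media GmbH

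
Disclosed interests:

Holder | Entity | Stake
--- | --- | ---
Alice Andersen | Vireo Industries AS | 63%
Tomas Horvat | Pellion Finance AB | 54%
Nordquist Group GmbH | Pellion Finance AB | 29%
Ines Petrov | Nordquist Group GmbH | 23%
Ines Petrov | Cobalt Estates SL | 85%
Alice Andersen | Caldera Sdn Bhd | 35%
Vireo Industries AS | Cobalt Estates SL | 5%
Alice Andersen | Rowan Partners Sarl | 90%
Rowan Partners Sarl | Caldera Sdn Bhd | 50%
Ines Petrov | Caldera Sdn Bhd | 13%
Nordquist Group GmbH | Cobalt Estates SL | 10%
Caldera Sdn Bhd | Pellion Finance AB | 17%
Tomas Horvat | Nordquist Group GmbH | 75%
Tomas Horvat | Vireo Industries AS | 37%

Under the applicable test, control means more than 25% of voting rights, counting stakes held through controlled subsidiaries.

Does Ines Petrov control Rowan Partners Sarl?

No

Ines holds 85% of Cobalt, so Ines controls Cobalt.
Neither Ines nor any entity Ines controls holds any voting interest in Rowan.
So Ines does not control Rowan.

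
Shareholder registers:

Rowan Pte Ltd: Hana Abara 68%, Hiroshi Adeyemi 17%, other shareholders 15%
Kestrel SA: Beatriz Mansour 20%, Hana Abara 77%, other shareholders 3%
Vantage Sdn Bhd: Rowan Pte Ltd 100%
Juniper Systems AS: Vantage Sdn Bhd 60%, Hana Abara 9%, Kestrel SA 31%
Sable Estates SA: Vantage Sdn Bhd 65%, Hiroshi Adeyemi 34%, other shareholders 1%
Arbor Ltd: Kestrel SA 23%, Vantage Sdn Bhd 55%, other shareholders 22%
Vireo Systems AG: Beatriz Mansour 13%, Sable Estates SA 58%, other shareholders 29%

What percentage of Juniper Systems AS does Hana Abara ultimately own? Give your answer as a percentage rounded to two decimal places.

Hana reaches Juniper along 3 paths.
Via Rowan → Vantage: 68% × 100% × 60% = 40.8%.
Direct stake: 9% = 9%.
Via Kestrel: 77% × 31% = 23.87%.
Total: 40.8% + 9% + 23.87% = 73.67%.

73.67%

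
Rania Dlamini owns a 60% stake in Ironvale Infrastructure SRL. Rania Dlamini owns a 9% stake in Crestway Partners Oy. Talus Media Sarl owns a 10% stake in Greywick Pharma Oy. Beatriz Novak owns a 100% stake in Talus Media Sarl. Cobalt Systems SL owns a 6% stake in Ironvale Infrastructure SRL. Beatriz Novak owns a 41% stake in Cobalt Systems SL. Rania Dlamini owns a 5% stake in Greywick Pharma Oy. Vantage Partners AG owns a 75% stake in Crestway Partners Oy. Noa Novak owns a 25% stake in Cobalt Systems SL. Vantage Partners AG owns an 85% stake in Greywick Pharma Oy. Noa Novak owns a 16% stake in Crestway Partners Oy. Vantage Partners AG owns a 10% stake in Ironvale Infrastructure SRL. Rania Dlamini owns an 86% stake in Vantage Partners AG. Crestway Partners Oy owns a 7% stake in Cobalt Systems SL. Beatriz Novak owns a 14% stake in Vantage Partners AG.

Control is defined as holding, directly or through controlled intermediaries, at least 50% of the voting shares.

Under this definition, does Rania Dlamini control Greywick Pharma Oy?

Rania holds 86% of Vantage, so Rania controls Vantage.
Vantage and Rania together hold 85% + 5% = 90% of Greywick, so Rania controls Greywick.

Yes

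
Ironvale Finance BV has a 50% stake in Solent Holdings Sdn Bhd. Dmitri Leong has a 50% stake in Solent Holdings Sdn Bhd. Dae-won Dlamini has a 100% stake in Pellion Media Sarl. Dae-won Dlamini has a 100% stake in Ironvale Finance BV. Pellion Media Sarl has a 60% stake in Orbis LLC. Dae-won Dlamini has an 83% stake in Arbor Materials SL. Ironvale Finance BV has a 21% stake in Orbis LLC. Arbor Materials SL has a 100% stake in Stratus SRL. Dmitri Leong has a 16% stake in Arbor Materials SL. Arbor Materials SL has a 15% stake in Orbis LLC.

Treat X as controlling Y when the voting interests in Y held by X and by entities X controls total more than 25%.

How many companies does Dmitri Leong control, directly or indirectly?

1

Dmitri holds 50% of Solent, so Dmitri controls Solent.
No other company's threshold is met.
Dmitri controls 1 company.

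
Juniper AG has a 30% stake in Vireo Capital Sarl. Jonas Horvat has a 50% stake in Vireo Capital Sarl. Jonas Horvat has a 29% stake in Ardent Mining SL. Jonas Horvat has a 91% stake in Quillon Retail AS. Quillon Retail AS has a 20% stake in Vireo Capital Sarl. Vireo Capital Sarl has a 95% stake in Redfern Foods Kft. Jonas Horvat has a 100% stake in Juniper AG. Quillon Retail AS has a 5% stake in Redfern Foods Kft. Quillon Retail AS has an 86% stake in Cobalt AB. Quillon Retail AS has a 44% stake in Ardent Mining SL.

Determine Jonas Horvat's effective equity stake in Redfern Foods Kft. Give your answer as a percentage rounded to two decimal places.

97.84%

Jonas reaches Redfern along 4 paths.
Via Quillon: 91% × 5% = 4.55%.
Via Vireo: 50% × 95% = 47.5%.
Via Quillon → Vireo: 91% × 20% × 95% = 17.29%.
Via Juniper → Vireo: 100% × 30% × 95% = 28.5%.
Total: 4.55% + 47.5% + 17.29% + 28.5% = 97.84%.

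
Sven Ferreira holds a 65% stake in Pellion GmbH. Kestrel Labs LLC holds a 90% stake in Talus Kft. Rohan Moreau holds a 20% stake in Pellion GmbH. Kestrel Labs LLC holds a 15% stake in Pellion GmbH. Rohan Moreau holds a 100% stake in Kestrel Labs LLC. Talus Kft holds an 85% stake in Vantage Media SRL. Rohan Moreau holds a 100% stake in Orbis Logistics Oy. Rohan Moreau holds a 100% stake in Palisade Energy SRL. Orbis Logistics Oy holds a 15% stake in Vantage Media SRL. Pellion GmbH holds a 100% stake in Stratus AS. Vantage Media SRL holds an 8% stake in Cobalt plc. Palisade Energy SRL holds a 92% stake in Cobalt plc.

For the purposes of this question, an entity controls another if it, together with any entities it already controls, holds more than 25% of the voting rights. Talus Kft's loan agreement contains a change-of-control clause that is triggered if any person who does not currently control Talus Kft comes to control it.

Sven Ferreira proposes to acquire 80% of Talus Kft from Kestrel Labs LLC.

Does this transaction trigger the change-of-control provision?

The purchase adds only to Sven's holdings (Kestrel's stake shrinks), so Sven is the only person who could newly come to control Talus.
Sven holds 65% of Pellion, so Sven controls Pellion.
Pellion holds 100% of Stratus, so Sven controls Stratus.
Neither Sven nor any entity Sven controls holds any voting interest in Talus.
So before the transaction, Sven does not control Talus.
After the purchase, Sven holds 80% of Talus directly, and Kestrel's stake falls to 10%.
Sven holds 80% of Talus, so Sven controls Talus.
Sven did not control Talus before and does after, so the clause is triggered.

Yes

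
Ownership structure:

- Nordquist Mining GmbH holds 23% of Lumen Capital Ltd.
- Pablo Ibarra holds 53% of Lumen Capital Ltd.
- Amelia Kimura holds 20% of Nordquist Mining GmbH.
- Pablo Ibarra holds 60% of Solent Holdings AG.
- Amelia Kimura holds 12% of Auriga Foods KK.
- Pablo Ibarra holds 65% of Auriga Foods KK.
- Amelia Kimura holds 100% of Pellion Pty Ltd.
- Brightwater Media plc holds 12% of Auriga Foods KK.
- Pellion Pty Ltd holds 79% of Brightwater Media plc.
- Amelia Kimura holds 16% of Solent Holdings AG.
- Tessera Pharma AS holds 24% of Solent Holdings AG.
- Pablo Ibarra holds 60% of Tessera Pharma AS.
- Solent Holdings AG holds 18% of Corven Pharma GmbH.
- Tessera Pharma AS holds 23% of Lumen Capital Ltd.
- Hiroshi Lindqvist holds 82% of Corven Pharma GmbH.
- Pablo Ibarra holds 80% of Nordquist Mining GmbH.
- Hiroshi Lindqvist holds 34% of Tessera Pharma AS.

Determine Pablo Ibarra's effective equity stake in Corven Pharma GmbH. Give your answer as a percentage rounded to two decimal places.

Pablo reaches Corven along 2 paths.
Via Tessera → Solent: 60% × 24% × 18% = 2.592%.
Via Solent: 60% × 18% = 10.8%.
Total: 2.592% + 10.8% = 13.392%.
Rounded: 13.39%.

13.39%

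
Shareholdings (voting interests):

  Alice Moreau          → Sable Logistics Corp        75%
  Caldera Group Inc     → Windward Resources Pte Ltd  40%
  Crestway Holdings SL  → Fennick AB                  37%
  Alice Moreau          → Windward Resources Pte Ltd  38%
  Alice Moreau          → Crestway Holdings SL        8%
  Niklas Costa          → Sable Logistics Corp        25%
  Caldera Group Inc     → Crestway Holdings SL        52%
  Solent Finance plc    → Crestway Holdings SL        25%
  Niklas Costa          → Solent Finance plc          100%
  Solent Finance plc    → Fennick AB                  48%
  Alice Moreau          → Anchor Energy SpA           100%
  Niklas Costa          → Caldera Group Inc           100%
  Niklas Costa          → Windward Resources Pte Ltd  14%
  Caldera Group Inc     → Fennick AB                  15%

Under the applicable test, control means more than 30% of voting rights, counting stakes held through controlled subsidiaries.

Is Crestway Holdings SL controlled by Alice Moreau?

Alice holds 75% of Sable, so Alice controls Sable.
Alice holds 38% of Windward, so Alice controls Windward.
Alice holds 100% of Anchor, so Alice controls Anchor.
In Crestway, Alice's side holds only 8%, not > 30%.
So Alice does not control Crestway.

No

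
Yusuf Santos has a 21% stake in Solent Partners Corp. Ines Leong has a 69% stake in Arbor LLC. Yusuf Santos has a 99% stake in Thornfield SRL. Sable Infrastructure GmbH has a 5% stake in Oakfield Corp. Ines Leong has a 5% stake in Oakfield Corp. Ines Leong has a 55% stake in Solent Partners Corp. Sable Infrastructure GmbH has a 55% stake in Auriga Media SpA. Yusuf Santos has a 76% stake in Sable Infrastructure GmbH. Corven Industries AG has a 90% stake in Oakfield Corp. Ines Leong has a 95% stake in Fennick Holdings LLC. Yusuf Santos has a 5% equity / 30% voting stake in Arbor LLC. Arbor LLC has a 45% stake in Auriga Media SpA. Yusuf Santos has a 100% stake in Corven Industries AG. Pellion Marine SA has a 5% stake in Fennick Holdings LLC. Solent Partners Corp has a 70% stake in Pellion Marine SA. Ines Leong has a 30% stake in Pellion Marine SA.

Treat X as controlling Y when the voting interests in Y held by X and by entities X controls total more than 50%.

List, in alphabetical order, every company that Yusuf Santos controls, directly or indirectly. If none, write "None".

Yusuf holds 76% of Sable, so Yusuf controls Sable.
Sable holds 55% of Auriga, so Yusuf controls Auriga.
Yusuf holds 100% of Corven, so Yusuf controls Corven.
Corven and Sable together hold 90% + 5% = 95% of Oakfield, so Yusuf controls Oakfield.
Yusuf holds 99% of Thornfield, so Yusuf controls Thornfield.
No other company's threshold is met.

Auriga Media SpA, Corven Industries AG, Oakfield Corp, Sable Infrastructure GmbH, Thornfield SRL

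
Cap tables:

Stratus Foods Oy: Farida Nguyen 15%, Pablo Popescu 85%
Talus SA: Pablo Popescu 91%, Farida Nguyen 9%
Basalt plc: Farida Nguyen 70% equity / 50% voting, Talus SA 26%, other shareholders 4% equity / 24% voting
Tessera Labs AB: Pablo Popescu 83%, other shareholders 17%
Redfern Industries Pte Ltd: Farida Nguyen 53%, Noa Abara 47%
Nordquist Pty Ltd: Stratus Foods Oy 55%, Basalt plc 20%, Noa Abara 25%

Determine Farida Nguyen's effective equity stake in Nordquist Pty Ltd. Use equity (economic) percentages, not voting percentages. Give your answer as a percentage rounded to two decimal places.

22.72%

Farida reaches Nordquist along 3 paths.
Via Stratus: 15% × 55% = 8.25%.
Via Basalt: 70% × 20% = 14%.
Via Talus → Basalt: 9% × 26% × 20% = 0.468%.
Total: 8.25% + 14% + 0.468% = 22.718%.
Rounded: 22.72%.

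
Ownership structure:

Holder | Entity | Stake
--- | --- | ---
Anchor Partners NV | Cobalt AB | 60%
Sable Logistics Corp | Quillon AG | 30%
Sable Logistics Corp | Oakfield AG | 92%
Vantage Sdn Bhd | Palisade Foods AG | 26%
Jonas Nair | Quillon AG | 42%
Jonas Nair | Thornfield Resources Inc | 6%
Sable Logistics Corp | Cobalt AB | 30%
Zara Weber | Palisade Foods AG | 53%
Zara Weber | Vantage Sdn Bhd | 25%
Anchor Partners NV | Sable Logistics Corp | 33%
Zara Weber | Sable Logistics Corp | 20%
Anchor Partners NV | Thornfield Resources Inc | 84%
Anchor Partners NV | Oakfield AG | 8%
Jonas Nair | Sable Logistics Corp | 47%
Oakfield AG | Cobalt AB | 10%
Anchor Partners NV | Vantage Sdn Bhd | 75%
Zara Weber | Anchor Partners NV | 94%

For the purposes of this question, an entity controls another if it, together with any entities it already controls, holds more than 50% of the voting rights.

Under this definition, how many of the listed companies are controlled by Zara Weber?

Zara holds 94% of Anchor, so Zara controls Anchor.
Zara and Anchor together hold 20% + 33% = 53% of Sable, so Zara controls Sable.
Anchor and Zara together hold 75% + 25% = 100% of Vantage, so Zara controls Vantage.
Anchor holds 84% of Thornfield, so Zara controls Thornfield.
Sable and Anchor together hold 92% + 8% = 100% of Oakfield, so Zara controls Oakfield.
Anchor and Sable and Oakfield together hold 60% + 30% + 10% = 100% of Cobalt, so Zara controls Cobalt.
Zara and Vantage together hold 53% + 26% = 79% of Palisade, so Zara controls Palisade.
No other company's threshold is met.
Zara controls 7 companies.

7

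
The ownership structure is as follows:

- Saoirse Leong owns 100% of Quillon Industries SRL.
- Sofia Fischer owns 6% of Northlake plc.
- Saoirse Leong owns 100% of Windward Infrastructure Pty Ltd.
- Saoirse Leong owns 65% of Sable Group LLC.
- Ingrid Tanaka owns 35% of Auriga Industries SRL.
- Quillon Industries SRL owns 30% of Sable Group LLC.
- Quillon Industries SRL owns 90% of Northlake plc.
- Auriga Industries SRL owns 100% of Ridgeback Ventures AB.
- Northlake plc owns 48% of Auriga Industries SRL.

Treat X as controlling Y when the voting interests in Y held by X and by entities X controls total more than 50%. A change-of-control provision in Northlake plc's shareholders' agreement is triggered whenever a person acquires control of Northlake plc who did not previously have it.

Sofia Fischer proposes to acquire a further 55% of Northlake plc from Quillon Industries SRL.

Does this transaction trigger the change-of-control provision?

The purchase adds only to Sofia's holdings (Quillon's stake shrinks), so Sofia is the only person who could newly come to control Northlake.
Sofia's largest direct stake is 6% in Northlake, which does not meet the threshold, so Sofia controls no company.
In Northlake, Sofia's side holds only 6%, not > 50%.
So before the transaction, Sofia does not control Northlake.
After the purchase, Sofia's direct stake in Northlake rises to 6% + 55% = 61%, and Quillon's stake falls to 35%.
Sofia holds 61% of Northlake, so Sofia controls Northlake.
Sofia did not control Northlake before and does after, so the clause is triggered.

Yes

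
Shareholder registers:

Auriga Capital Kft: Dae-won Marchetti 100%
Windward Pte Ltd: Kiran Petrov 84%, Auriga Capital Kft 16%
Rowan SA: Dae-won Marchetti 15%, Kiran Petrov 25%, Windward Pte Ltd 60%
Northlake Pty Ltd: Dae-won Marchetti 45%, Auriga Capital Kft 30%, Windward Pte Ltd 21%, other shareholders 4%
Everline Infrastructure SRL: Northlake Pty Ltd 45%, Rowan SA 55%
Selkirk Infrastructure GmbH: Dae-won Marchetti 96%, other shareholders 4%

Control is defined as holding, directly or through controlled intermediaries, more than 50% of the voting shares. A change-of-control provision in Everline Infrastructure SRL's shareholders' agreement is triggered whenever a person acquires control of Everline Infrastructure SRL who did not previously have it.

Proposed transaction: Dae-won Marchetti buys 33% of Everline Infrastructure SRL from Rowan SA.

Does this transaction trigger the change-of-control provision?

Yes

The purchase adds only to Dae-won's holdings (Rowan's stake shrinks), so Dae-won is the only person who could newly come to control Everline.
Dae-won holds 100% of Auriga, so Dae-won controls Auriga.
Dae-won and Auriga together hold 45% + 30% = 75% of Northlake, so Dae-won controls Northlake.
Dae-won holds 96% of Selkirk, so Dae-won controls Selkirk.
In Everline, Dae-won's side holds only 45%, not > 50%.
So before the transaction, Dae-won does not control Everline.
After the purchase, Dae-won holds 33% of Everline directly, and Rowan's stake falls to 22%.
Northlake and Dae-won together hold 45% + 33% = 78% of Everline, so Dae-won controls Everline.
Dae-won did not control Everline before and does after, so the clause is triggered.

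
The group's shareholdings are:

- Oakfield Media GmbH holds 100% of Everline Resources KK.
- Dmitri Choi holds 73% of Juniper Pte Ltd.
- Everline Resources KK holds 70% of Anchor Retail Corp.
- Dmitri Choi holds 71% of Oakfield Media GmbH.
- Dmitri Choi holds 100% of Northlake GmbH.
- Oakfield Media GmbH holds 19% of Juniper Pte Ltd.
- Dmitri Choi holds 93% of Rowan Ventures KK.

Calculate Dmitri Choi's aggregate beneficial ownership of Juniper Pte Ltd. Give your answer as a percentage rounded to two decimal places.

86.49%

Dmitri reaches Juniper along 2 paths.
Direct stake: 73% = 73%.
Via Oakfield: 71% × 19% = 13.49%.
Total: 73% + 13.49% = 86.49%.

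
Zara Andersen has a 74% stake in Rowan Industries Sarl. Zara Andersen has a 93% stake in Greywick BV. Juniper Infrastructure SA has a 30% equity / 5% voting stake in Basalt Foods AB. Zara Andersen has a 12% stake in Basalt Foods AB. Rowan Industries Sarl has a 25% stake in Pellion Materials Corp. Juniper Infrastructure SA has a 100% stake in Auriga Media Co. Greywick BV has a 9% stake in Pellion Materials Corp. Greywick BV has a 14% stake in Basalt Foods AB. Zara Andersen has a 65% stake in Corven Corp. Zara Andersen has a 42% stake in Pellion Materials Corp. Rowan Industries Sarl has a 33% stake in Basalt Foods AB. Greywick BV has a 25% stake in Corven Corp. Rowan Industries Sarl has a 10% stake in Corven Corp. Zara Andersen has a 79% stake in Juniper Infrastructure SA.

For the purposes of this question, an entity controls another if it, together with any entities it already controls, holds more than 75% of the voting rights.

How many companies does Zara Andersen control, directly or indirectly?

Zara holds 79% of Juniper, so Zara controls Juniper.
Zara holds 93% of Greywick, so Zara controls Greywick.
Greywick and Zara together hold 25% + 65% = 90% of Corven, so Zara controls Corven.
Juniper holds 100% of Auriga, so Zara controls Auriga.
No other company's threshold is met.
Zara controls 4 companies.

4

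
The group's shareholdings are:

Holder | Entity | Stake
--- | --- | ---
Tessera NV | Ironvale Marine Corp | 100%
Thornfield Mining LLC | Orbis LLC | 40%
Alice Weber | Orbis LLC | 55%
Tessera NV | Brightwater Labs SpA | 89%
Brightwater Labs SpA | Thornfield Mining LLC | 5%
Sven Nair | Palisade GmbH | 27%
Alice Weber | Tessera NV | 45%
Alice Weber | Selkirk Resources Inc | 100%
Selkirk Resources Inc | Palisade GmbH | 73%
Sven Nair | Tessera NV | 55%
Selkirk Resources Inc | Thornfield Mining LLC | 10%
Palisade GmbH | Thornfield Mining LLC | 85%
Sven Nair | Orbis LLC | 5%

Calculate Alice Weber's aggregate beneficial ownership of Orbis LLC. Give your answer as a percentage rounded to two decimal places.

Alice reaches Orbis along 4 paths.
Via Tessera → Brightwater → Thornfield: 45% × 89% × 5% × 40% = 0.801%.
Via Selkirk → Thornfield: 100% × 10% × 40% = 4%.
Via Selkirk → Palisade → Thornfield: 100% × 73% × 85% × 40% = 24.82%.
Direct stake: 55% = 55%.
Total: 0.801% + 4% + 24.82% + 55% = 84.621%.
Rounded: 84.62%.

84.62%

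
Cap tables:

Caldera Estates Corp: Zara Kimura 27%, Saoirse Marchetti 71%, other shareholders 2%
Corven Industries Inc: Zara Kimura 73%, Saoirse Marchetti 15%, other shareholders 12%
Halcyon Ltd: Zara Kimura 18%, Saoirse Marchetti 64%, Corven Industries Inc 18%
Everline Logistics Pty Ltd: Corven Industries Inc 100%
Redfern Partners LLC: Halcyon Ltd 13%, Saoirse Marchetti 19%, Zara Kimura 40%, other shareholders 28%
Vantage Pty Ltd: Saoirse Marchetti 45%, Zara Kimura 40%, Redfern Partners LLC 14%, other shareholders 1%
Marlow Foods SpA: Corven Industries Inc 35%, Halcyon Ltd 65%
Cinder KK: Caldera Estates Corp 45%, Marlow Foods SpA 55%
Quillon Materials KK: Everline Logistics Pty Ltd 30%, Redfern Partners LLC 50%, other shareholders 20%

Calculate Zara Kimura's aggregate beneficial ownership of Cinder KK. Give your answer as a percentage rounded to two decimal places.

Zara reaches Cinder along 4 paths.
Via Caldera: 27% × 45% = 12.15%.
Via Corven → Marlow: 73% × 35% × 55% = 14.0525%.
Via Halcyon → Marlow: 18% × 65% × 55% = 6.435%.
Via Corven → Halcyon → Marlow: 73% × 18% × 65% × 55% = 4.69755%.
Total: 12.15% + 14.0525% + 6.435% + 4.69755% = 37.33505%.
Rounded: 37.34%.

37.34%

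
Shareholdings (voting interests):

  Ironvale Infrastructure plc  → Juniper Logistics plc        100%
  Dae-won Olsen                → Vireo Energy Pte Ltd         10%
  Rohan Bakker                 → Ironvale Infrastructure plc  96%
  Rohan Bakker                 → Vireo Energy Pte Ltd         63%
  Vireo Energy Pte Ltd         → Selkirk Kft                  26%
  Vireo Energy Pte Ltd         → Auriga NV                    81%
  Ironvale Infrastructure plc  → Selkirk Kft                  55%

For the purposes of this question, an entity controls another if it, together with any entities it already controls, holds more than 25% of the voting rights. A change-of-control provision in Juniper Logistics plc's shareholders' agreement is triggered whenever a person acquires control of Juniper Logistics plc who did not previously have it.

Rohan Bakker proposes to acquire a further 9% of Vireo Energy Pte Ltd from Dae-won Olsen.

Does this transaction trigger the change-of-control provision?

The purchase adds only to Rohan's holdings (Dae-won's stake shrinks), so Rohan is the only person who could newly come to control Juniper.
Rohan holds 96% of Ironvale, so Rohan controls Ironvale.
Ironvale holds 100% of Juniper, so Rohan controls Juniper.
So Rohan already controls Juniper before the transaction.
After the purchase, Rohan's direct stake in Vireo rises to 63% + 9% = 72%, and Dae-won's stake falls to 1%.
Rohan controlled Juniper already, so this is not a new person acquiring control; every other person's position is unchanged or reduced.
No new person acquires control, so the clause is not triggered.

No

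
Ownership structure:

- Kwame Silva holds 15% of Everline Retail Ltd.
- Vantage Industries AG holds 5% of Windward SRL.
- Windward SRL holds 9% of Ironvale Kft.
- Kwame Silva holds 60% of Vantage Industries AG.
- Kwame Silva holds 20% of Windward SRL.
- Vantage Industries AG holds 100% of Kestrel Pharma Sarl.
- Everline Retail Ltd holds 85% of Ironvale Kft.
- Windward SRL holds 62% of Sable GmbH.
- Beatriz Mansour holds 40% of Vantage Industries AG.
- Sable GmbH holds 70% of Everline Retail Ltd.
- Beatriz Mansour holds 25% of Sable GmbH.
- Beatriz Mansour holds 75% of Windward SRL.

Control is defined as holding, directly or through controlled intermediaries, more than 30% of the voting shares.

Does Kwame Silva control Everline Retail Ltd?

No

Kwame holds 60% of Vantage, so Kwame controls Vantage.
Vantage holds 100% of Kestrel, so Kwame controls Kestrel.
In Everline, Kwame's side holds only 15%, not > 30%.
So Kwame does not control Everline.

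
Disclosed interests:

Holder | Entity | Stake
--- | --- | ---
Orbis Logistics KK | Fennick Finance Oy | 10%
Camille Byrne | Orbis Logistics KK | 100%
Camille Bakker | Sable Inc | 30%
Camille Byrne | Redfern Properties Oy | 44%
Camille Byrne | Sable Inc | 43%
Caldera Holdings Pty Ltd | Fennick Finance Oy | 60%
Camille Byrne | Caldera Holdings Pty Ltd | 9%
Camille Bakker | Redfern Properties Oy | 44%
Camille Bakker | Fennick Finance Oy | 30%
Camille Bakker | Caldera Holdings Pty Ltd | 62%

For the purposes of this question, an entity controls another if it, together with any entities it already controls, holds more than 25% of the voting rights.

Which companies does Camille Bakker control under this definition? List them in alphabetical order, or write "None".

Caldera Holdings Pty Ltd, Fennick Finance Oy, Redfern Properties Oy, Sable Inc

Camille Bakker holds 62% of Caldera, so Camille Bakker controls Caldera.
Camille Bakker holds 30% of Sable, so Camille Bakker controls Sable.
Camille Bakker holds 44% of Redfern, so Camille Bakker controls Redfern.
Camille Bakker and Caldera together hold 30% + 60% = 90% of Fennick, so Camille Bakker controls Fennick.
No other company's threshold is met.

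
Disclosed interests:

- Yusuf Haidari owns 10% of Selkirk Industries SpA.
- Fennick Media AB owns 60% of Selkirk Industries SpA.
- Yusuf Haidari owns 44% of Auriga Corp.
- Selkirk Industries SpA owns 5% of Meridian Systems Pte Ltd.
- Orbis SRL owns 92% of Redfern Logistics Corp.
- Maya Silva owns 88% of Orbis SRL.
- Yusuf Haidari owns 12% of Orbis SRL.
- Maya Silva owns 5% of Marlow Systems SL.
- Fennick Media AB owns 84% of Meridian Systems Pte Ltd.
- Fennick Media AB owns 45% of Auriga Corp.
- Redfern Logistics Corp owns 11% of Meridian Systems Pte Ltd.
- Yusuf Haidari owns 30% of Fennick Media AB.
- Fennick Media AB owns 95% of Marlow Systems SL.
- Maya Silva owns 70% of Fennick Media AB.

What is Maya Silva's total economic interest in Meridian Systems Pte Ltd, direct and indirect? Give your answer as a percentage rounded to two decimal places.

69.81%

Maya reaches Meridian along 3 paths.
Via Fennick → Selkirk: 70% × 60% × 5% = 2.1%.
Via Fennick: 70% × 84% = 58.8%.
Via Orbis → Redfern: 88% × 92% × 11% = 8.9056%.
Total: 2.1% + 58.8% + 8.9056% = 69.8056%.
Rounded: 69.81%.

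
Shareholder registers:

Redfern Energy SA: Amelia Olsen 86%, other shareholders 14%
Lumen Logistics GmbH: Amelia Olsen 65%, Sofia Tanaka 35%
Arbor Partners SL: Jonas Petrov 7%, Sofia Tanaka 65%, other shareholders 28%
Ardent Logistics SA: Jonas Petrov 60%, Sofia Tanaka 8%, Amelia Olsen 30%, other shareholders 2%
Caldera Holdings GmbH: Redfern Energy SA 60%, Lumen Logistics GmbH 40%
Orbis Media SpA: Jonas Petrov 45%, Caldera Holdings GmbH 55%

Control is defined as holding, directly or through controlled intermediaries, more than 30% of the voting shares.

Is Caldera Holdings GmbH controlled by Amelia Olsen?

Amelia holds 65% of Lumen, so Amelia controls Lumen.
Amelia holds 86% of Redfern, so Amelia controls Redfern.
Redfern and Lumen together hold 60% + 40% = 100% of Caldera, so Amelia controls Caldera.

Yes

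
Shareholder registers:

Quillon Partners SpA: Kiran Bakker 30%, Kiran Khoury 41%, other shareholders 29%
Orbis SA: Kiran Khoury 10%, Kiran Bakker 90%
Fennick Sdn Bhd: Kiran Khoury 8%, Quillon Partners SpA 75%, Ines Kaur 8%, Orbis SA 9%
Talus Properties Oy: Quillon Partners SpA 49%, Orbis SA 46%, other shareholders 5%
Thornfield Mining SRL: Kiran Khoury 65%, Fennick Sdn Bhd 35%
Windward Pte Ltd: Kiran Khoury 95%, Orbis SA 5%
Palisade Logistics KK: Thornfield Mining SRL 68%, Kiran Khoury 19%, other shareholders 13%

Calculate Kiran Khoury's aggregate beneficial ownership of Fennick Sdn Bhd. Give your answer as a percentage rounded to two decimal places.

Kiran Khoury reaches Fennick along 3 paths.
Direct stake: 8% = 8%.
Via Quillon: 41% × 75% = 30.75%.
Via Orbis: 10% × 9% = 0.9%.
Total: 8% + 30.75% + 0.9% = 39.65%.

39.65%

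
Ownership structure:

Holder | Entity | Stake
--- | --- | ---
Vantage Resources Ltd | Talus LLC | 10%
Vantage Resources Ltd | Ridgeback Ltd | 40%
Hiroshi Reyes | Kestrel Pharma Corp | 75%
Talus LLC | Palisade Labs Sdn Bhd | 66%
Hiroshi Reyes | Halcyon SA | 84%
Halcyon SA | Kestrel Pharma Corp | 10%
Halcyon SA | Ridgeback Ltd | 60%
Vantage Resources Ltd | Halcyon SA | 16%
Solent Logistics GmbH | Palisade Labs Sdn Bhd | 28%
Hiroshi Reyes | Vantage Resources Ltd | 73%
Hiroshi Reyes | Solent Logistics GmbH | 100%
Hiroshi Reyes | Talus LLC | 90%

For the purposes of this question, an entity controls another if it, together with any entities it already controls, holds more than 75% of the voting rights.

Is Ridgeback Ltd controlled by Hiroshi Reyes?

No

Hiroshi holds 90% of Talus, so Hiroshi controls Talus.
Hiroshi holds 84% of Halcyon, so Hiroshi controls Halcyon.
Hiroshi holds 100% of Solent, so Hiroshi controls Solent.
Halcyon and Hiroshi together hold 10% + 75% = 85% of Kestrel, so Hiroshi controls Kestrel.
Talus and Solent together hold 66% + 28% = 94% of Palisade, so Hiroshi controls Palisade.
In Ridgeback, Hiroshi's side holds only 60%, not > 75%.
So Hiroshi does not control Ridgeback.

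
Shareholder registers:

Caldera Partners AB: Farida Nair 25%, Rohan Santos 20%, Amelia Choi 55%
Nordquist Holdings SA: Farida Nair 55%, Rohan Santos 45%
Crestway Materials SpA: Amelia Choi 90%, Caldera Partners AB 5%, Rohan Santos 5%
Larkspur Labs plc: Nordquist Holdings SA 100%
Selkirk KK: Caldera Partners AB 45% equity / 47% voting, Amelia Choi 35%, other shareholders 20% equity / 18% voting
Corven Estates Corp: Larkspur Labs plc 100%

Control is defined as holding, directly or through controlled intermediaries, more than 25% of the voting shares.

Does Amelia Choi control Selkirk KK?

Amelia holds 55% of Caldera, so Amelia controls Caldera.
Caldera and Amelia together hold 47% + 35% = 82% of Selkirk, so Amelia controls Selkirk.

Yes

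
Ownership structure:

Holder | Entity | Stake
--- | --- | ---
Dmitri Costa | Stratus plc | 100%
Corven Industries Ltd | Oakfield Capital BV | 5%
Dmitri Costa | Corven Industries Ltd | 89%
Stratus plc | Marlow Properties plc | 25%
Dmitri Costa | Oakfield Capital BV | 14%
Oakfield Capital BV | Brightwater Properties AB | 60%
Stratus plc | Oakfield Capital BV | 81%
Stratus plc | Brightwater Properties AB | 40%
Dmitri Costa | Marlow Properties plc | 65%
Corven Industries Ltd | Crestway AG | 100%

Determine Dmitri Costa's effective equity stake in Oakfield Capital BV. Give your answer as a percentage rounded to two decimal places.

99.45%

Dmitri reaches Oakfield along 3 paths.
Direct stake: 14% = 14%.
Via Stratus: 100% × 81% = 81%.
Via Corven: 89% × 5% = 4.45%.
Total: 14% + 81% + 4.45% = 99.45%.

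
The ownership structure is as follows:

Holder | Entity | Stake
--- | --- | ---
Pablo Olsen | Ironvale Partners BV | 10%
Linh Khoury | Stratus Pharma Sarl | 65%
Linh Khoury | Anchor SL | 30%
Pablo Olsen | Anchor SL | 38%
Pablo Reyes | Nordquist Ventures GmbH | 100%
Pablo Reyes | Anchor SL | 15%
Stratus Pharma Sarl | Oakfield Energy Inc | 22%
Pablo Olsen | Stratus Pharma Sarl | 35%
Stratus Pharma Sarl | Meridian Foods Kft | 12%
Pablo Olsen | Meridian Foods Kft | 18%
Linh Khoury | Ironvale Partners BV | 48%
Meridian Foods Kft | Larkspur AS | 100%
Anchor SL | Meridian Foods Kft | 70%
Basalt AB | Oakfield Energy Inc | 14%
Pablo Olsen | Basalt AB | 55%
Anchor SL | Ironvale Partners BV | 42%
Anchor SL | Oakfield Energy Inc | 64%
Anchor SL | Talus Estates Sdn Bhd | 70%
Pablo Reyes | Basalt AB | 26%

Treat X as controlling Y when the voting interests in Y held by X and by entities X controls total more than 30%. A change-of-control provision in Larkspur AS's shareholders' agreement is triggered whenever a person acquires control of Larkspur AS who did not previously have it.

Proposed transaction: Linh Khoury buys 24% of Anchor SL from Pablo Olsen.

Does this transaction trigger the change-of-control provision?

Yes

The purchase adds only to Linh's holdings (Pablo Olsen's stake shrinks), so Linh is the only person who could newly come to control Larkspur.
Linh holds 65% of Stratus, so Linh controls Stratus.
Linh holds 48% of Ironvale, so Linh controls Ironvale.
Neither Linh nor any entity Linh controls holds any voting interest in Larkspur.
So before the transaction, Linh does not control Larkspur.
After the purchase, Linh's direct stake in Anchor rises to 30% + 24% = 54%, and Pablo Olsen's stake falls to 14%.
Linh holds 54% of Anchor, so Linh controls Anchor.
Anchor and Stratus together hold 70% + 12% = 82% of Meridian, so Linh controls Meridian.
Meridian holds 100% of Larkspur, so Linh controls Larkspur.
Linh did not control Larkspur before and does after, so the clause is triggered.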